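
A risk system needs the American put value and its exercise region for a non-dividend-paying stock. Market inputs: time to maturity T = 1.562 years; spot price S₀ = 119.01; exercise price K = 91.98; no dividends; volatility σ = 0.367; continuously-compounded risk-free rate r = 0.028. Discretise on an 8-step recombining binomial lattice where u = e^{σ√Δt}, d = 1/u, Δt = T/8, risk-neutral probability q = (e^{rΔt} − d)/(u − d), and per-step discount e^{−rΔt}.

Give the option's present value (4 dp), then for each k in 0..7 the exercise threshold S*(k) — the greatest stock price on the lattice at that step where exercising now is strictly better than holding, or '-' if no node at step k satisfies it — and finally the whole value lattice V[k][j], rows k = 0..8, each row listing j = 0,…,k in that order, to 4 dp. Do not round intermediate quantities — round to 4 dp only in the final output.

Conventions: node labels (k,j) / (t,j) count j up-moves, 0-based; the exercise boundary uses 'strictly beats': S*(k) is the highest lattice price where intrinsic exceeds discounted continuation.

params: Δt=0.19525 u=1.17606 d=0.85030 q=0.47638 e^(-rΔt)=0.99455
t_8 payoffs: 59.4594 47.0005 29.7684 5.9347 0.0000 0.0000 0.0000 0.0000 0.0000
t_7: node(7,0) S=38.2461 payoff=53.7339 vs cont=53.2324 → 53.7339 [stop]  node(7,1) S=52.8985 payoff=39.0815 vs cont=38.5801 → 39.0815 [stop]  node(7,2) S=73.1643 payoff=18.8157 vs cont=18.3142 → 18.8157 [stop]  node(7,3) S=101.1941 payoff=0.0000 vs cont=3.0906 → 3.0906 [wait]  node(7,4) S=139.9625 payoff=0.0000 vs cont=0.0000 → 0.0000 [wait]  node(7,5) S=193.5832 payoff=0.0000 vs cont=0.0000 → 0.0000 [wait]  node(7,6) S=267.7466 payoff=0.0000 vs cont=0.0000 → 0.0000 [wait]  node(7,7) S=370.3225 payoff=0.0000 vs cont=0.0000 → 0.0000 [wait]  ⇒ S*(7)=73.1643
t_6: node(6,0) S=44.9795 payoff=47.0005 vs cont=46.4990 → 47.0005 [stop]  node(6,1) S=62.2116 payoff=29.7684 vs cont=29.2670 → 29.7684 [stop]  node(6,2) S=86.0453 payoff=5.9347 vs cont=11.2629 → 11.2629 [wait]  node(6,3) S=119.0100 payoff=0.0000 vs cont=1.6095 → 1.6095 [wait]  node(6,4) S=164.6037 payoff=0.0000 vs cont=0.0000 → 0.0000 [wait]  node(6,5) S=227.6648 payoff=0.0000 vs cont=0.0000 → 0.0000 [wait]  node(6,6) S=314.8850 payoff=0.0000 vs cont=0.0000 → 0.0000 [wait]  ⇒ S*(6)=62.2116
t_5: node(5,0) S=52.8985 payoff=39.0815 vs cont=38.5801 → 39.0815 [stop]  node(5,1) S=73.1643 payoff=18.8157 vs cont=20.8386 → 20.8386 [wait]  node(5,2) S=101.1941 payoff=0.0000 vs cont=6.6279 → 6.6279 [wait]  node(5,3) S=139.9625 payoff=0.0000 vs cont=0.8382 → 0.8382 [wait]  node(5,4) S=193.5832 payoff=0.0000 vs cont=0.0000 → 0.0000 [wait]  node(5,5) S=267.7466 payoff=0.0000 vs cont=0.0000 → 0.0000 [wait]  ⇒ S*(5)=52.8985
t_4: node(4,0) S=62.2116 payoff=29.7684 vs cont=30.2254 → 30.2254 [wait]  node(4,1) S=86.0453 payoff=5.9347 vs cont=13.9923 → 13.9923 [wait]  node(4,2) S=119.0100 payoff=0.0000 vs cont=3.8487 → 3.8487 [wait]  node(4,3) S=164.6037 payoff=0.0000 vs cont=0.4365 → 0.4365 [wait]  node(4,4) S=227.6648 payoff=0.0000 vs cont=0.0000 → 0.0000 [wait]  ⇒ S*(4)=-
t_3: node(3,0) S=73.1643 payoff=18.8157 vs cont=22.3697 → 22.3697 [wait]  node(3,1) S=101.1941 payoff=0.0000 vs cont=9.1102 → 9.1102 [wait]  node(3,2) S=139.9625 payoff=0.0000 vs cont=2.2111 → 2.2111 [wait]  node(3,3) S=193.5832 payoff=0.0000 vs cont=0.2273 → 0.2273 [wait]  ⇒ S*(3)=-
t_2: node(2,0) S=86.0453 payoff=5.9347 vs cont=15.9657 → 15.9657 [wait]  node(2,1) S=119.0100 payoff=0.0000 vs cont=5.7919 → 5.7919 [wait]  node(2,2) S=164.6037 payoff=0.0000 vs cont=1.2592 → 1.2592 [wait]  ⇒ S*(2)=-
t_1: node(1,0) S=101.1941 payoff=0.0000 vs cont=11.0585 → 11.0585 [wait]  node(1,1) S=139.9625 payoff=0.0000 vs cont=3.6128 → 3.6128 [wait]  ⇒ S*(1)=-
t_0: node(0,0) S=119.0100 payoff=0.0000 vs cont=7.4706 → 7.4706 [wait]  ⇒ S*(0)=-

price = 7.4706
boundary = - - - - - 52.8985 62.2116 73.1643
tree:
7.4706
11.0585 3.6128
15.9657 5.7919 1.2592
22.3697 9.1102 2.2111 0.2273
30.2254 13.9923 3.8487 0.4365 0.0000
39.0815 20.8386 6.6279 0.8382 0.0000 0.0000
47.0005 29.7684 11.2629 1.6095 0.0000 0.0000 0.0000
53.7339 39.0815 18.8157 3.0906 0.0000 0.0000 0.0000 0.0000
59.4594 47.0005 29.7684 5.9347 0.0000 0.0000 0.0000 0.0000 0.0000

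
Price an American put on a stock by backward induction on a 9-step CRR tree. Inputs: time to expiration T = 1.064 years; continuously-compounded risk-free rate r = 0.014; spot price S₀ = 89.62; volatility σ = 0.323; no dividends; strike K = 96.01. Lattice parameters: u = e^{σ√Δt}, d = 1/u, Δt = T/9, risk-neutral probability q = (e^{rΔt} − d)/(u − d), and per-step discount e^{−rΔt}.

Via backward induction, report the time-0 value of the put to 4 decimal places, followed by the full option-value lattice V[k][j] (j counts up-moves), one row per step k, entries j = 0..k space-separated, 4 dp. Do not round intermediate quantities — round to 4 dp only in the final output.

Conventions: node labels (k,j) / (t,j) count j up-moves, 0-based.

price = 15.0591
tree:
15.0591
19.9631 9.7922
25.6873 13.8236 5.4536
32.0002 18.9289 8.3341 2.3482
38.5353 25.0227 12.3848 3.9695 0.5978
44.5767 31.7843 17.7754 6.5808 1.1510 0.0000
49.9831 38.5353 24.4235 10.6262 2.2158 0.0000 0.0000
54.8211 44.5767 31.7843 16.5243 4.2658 0.0000 0.0000 0.0000
59.1506 49.9831 38.5353 24.2404 8.2124 0.0000 0.0000 0.0000 0.0000
63.0251 54.8211 44.5767 31.7843 15.8103 0.0000 0.0000 0.0000 0.0000 0.0000

Δt=0.11822, u=1.11746, d=0.89489, q=0.47971, disc=e^(-rΔt)=0.99835
k=9 terminal: V=max(K-S,0) → 63.0251 54.8211 44.5767 31.7843 15.8103 0.0000 0.0000 0.0000 0.0000 0.0000
k=8: j=0 S=36.8594 intr=59.1506 cont=58.9919 V=59.1506[EX]; j=1 S=46.0269 intr=49.9831 cont=49.8243 V=49.9831[EX]; j=2 S=57.4747 intr=38.5353 cont=38.3766 V=38.5353[EX]; j=3 S=71.7696 intr=24.2404 cont=24.0816 V=24.2404[EX]; j=4 S=89.6200 intr=6.3900 cont=8.2124 V=8.2124[hold]; j=5 S=111.9101 intr=0.0000 cont=0.0000 V=0.0000[hold]; j=6 S=139.7441 intr=0.0000 cont=0.0000 V=0.0000[hold]; j=7 S=174.5009 intr=0.0000 cont=0.0000 V=0.0000[hold]; j=8 S=217.9024 intr=0.0000 cont=0.0000 V=0.0000[hold]
k=7: j=0 S=41.1889 intr=54.8211 cont=54.6623 V=54.8211[EX]; j=1 S=51.4333 intr=44.5767 cont=44.4179 V=44.5767[EX]; j=2 S=64.2257 intr=31.7843 cont=31.6256 V=31.7843[EX]; j=3 S=80.1997 intr=15.8103 cont=16.5243 V=16.5243[hold]; j=4 S=100.1468 intr=0.0000 cont=4.2658 V=4.2658[hold]; j=5 S=125.0551 intr=0.0000 cont=0.0000 V=0.0000[hold]; j=6 S=156.1585 intr=0.0000 cont=0.0000 V=0.0000[hold]; j=7 S=194.9978 intr=0.0000 cont=0.0000 V=0.0000[hold]
k=6: j=0 S=46.0269 intr=49.9831 cont=49.8243 V=49.9831[EX]; j=1 S=57.4747 intr=38.5353 cont=38.3766 V=38.5353[EX]; j=2 S=71.7696 intr=24.2404 cont=24.4235 V=24.4235[hold]; j=3 S=89.6200 intr=6.3900 cont=10.6262 V=10.6262[hold]; j=4 S=111.9101 intr=0.0000 cont=2.2158 V=2.2158[hold]; j=5 S=139.7441 intr=0.0000 cont=0.0000 V=0.0000[hold]; j=6 S=174.5009 intr=0.0000 cont=0.0000 V=0.0000[hold]
k=5: j=0 S=51.4333 intr=44.5767 cont=44.4179 V=44.5767[EX]; j=1 S=64.2257 intr=31.7843 cont=31.7133 V=31.7843[EX]; j=2 S=80.1997 intr=15.8103 cont=17.7754 V=17.7754[hold]; j=3 S=100.1468 intr=0.0000 cont=6.5808 V=6.5808[hold]; j=4 S=125.0551 intr=0.0000 cont=1.1510 V=1.1510[hold]; j=5 S=156.1585 intr=0.0000 cont=0.0000 V=0.0000[hold]
k=4: j=0 S=57.4747 intr=38.5353 cont=38.3766 V=38.5353[EX]; j=1 S=71.7696 intr=24.2404 cont=25.0227 V=25.0227[hold]; j=2 S=89.6200 intr=6.3900 cont=12.3848 V=12.3848[hold]; j=3 S=111.9101 intr=0.0000 cont=3.9695 V=3.9695[hold]; j=4 S=139.7441 intr=0.0000 cont=0.5978 V=0.5978[hold]
k=3: j=0 S=64.2257 intr=31.7843 cont=32.0002 V=32.0002[hold]; j=1 S=80.1997 intr=15.8103 cont=18.9289 V=18.9289[hold]; j=2 S=100.1468 intr=0.0000 cont=8.3341 V=8.3341[hold]; j=3 S=125.0551 intr=0.0000 cont=2.3482 V=2.3482[hold]
k=2: j=0 S=71.7696 intr=24.2404 cont=25.6873 V=25.6873[hold]; j=1 S=89.6200 intr=6.3900 cont=13.8236 V=13.8236[hold]; j=2 S=111.9101 intr=0.0000 cont=5.4536 V=5.4536[hold]
k=1: j=0 S=80.1997 intr=15.8103 cont=19.9631 V=19.9631[hold]; j=1 S=100.1468 intr=0.0000 cont=9.7922 V=9.7922[hold]
k=0: j=0 S=89.6200 intr=6.3900 cont=15.0591 V=15.0591[hold]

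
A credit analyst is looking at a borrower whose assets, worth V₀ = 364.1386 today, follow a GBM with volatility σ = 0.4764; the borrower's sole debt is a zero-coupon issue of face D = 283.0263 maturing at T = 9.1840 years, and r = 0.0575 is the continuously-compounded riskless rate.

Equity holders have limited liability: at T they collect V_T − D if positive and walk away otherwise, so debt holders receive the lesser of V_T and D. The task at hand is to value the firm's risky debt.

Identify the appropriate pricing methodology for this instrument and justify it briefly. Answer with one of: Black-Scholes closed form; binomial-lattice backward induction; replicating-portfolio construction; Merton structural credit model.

Key observation: the data describe a firm's assets (V₀ = 364.1386, GBM) and a single zero-coupon debt of face 283.0263, so credit quantities follow from equity-as-call in the structural model.

framework: Merton structural credit model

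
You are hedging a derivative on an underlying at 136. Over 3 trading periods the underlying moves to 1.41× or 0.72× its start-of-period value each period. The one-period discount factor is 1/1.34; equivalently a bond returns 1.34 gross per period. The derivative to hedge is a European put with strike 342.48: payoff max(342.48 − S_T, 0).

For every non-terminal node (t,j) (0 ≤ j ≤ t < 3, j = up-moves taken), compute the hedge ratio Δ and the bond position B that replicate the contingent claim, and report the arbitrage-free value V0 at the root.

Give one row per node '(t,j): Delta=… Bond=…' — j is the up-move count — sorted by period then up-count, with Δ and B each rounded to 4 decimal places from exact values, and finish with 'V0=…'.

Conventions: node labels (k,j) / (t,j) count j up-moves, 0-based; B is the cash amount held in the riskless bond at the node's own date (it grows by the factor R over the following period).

Since d<R<u, set p* = (R−d)/(u−d) = 0.8986; price each node as the discounted p*-expectation of its children.
Terminal payoffs: V(3,0)=291.7183, V(3,1)=243.0716, V(3,2)=147.8052, V(3,3)=0.0000
(2,0): S=70.5024. Δ = (V_up−V_dn)/(S_up−S_dn) = (243.0716−291.7183)/(99.4084−50.7617) = -1.0000. V = [p*·243.0716 + (1−p*)·291.7183]/1.34 = 185.0797. B = V − Δ·S = 255.5821.
(2,1): S=138.0672. Δ = (V_up−V_dn)/(S_up−S_dn) = (147.8052−243.0716)/(194.6748−99.4084) = -1.0000. V = [p*·147.8052 + (1−p*)·243.0716]/1.34 = 117.5149. B = V − Δ·S = 255.5821.
(2,2): S=270.3816. Δ = (V_up−V_dn)/(S_up−S_dn) = (0.0000−147.8052)/(381.2381−194.6748) = -0.7923. V = [p*·0.0000 + (1−p*)·147.8052]/1.34 = 11.1901. B = V − Δ·S = 225.4006.
(1,0): S=97.9200. Δ = (V_up−V_dn)/(S_up−S_dn) = (117.5149−185.0797)/(138.0672−70.5024) = -1.0000. V = [p*·117.5149 + (1−p*)·185.0797]/1.34 = 92.8129. B = V − Δ·S = 190.7329.
(1,1): S=191.7600. Δ = (V_up−V_dn)/(S_up−S_dn) = (11.1901−117.5149)/(270.3816−138.0672) = -0.8036. V = [p*·11.1901 + (1−p*)·117.5149]/1.34 = 16.4005. B = V − Δ·S = 170.4944.
(0,0): S=136.0000. Δ = (V_up−V_dn)/(S_up−S_dn) = (16.4005−92.8129)/(191.7600−97.9200) = -0.8143. V = [p*·16.4005 + (1−p*)·92.8129]/1.34 = 18.0242. B = V − Δ·S = 128.7669.
Verification: the root portfolio costs Δ(0,0)·S0 + B(0,0) = 18.0242, matching V0.

(0,0): Delta=-0.8143 Bond=128.7669
(1,0): Delta=-1.0000 Bond=190.7329
(1,1): Delta=-0.8036 Bond=170.4944
(2,0): Delta=-1.0000 Bond=255.5821
(2,1): Delta=-1.0000 Bond=255.5821
(2,2): Delta=-0.7923 Bond=225.4006
V0=18.0242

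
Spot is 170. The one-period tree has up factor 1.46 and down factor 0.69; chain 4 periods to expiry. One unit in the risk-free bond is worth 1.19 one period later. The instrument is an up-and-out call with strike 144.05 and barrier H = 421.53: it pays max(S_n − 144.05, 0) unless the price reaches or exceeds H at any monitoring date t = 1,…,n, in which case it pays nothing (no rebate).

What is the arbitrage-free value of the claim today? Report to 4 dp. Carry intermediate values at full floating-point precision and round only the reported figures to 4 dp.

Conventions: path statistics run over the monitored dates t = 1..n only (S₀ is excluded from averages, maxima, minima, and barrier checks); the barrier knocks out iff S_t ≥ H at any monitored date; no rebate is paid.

price = 36.1598

With p* = (R−d)/(u−d) = 0.6494, sum probability × payoff across the paths and divide by R^4.
Enumerate all 2^4 = 16 price paths (U = up ×1.46, D = down ×0.69); each path with k up-moves has probability p*^k·(1−p*)^(4−k).
DDDD: M=117.3000, payoff=0.0000, prob=0.015118
UDDD: M=248.2000, payoff=0.0000, prob=0.027996
DUDD: M=171.2580, payoff=0.0000, prob=0.027996
UUDD: M=362.3720, payoff=28.4753, prob=0.051845
DDUD: M=118.1680, payoff=0.0000, prob=0.027996
UDUD: M=250.0367, payoff=28.4753, prob=0.051845
DUUD: M=250.0367, payoff=28.4753, prob=0.051845
UUUD: M=529.0631, payoff=0.0000, prob=0.096009
DDDU: M=117.3000, payoff=0.0000, prob=0.027996
UDDU: M=248.2000, payoff=28.4753, prob=0.051845
DUDU: M=172.5253, payoff=28.4753, prob=0.051845
UUDU: M=365.0536, payoff=221.0036, prob=0.096009
DDUU: M=172.5253, payoff=28.4753, prob=0.051845
UDUU: M=365.0536, payoff=221.0036, prob=0.096009
DUUU: M=365.0536, payoff=221.0036, prob=0.096009
UUUU: M=772.4322, payoff=0.0000, prob=0.177794
Price = Σ prob·payoff / R^4 = 72.512602 / 2.005339 = 36.1598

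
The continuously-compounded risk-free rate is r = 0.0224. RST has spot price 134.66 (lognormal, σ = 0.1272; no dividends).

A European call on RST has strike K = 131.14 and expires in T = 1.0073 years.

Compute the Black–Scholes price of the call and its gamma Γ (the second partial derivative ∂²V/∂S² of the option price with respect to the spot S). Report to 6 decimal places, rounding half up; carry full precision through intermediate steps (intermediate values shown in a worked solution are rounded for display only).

σ√T = 0.1272·√1.0073 = 0.127663
d₁ = (ln(S/K) + (r+σ²/2)T) / (σ√T) = (ln(134.66/131.14) + (0.0224+0.1272²/2)·1.0073) / 0.127663 = (0.026488 + 0.030712) / 0.127663 = 0.448054
d₂ = d₁ − σ√T = 0.448054 − 0.127663 = 0.320391
e^{−rT} = 0.977689
N(d₁) = 0.672943,  N(d₂) = 0.625664
Call price V = S·N(d₁) − K·e^{−rT}·N(d₂) = 90.618494 − 80.218966 = 10.399527
φ(d₁) = (1/√(2π))·e^{−d₁²/2} = 0.360842
Γ = φ(d₁) / (S·σ·√T) = 0.020990

price = 10.399527
Γ = 0.020990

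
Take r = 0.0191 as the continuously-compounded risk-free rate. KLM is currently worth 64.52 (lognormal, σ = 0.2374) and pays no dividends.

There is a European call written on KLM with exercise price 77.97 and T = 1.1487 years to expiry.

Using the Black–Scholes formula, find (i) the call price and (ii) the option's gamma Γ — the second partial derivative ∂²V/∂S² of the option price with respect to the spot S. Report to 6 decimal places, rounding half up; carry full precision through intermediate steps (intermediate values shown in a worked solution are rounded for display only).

σ√T = 0.2374·√1.1487 = 0.254439
d₁ = (ln(S/K) + (r+σ²/2)T) / (σ√T) = (ln(64.52/77.97) + (0.0191+0.2374²/2)·1.1487) / 0.254439 = (-0.189349 + 0.054310) / 0.254439 = -0.530732
d₂ = d₁ − σ√T = -0.530732 − 0.254439 = -0.785171
e^{−rT} = 0.978299
N(d₁) = 0.297802,  N(d₂) = 0.216177
Call price V = S·N(d₁) − K·e^{−rT}·N(d₂) = 19.214198 − 16.489506 = 2.724693
φ(d₁) = (1/√(2π))·e^{−d₁²/2} = 0.346533
Γ = φ(d₁) / (S·σ·√T) = 0.021109

price = 2.724693
Γ = 0.021109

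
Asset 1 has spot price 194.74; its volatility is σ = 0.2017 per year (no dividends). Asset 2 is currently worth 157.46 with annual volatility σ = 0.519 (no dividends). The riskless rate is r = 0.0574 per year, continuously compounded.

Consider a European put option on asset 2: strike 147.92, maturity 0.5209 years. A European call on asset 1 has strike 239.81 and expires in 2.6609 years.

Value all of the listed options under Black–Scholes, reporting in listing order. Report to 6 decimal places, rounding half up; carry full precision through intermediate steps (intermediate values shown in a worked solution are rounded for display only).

[asset 2 put K=147.92]
σ√T = 0.519·√0.5209 = 0.374580
d₁ = (ln(S/K) + (r+σ²/2)T) / (σ√T) = (ln(157.46/147.92) + (0.0574+0.519²/2)·0.5209) / 0.374580 = (0.062500 + 0.100055) / 0.374580 = 0.433965
d₂ = d₁ − σ√T = 0.433965 − 0.374580 = 0.059385
e^{−rT} = 0.970543
N(−d₁) = 0.332157,  N(−d₂) = 0.476323
price = K·e^{−rT}·N(−d₂) − S·N(−d₁) = 68.382177 − 52.301428 = 16.080748
[asset 1 call K=239.81]
σ√T = 0.2017·√2.6609 = 0.329018
d₁ = (ln(S/K) + (r+σ²/2)T) / (σ√T) = (ln(194.74/239.81) + (0.0574+0.2017²/2)·2.6609) / 0.329018 = (-0.208182 + 0.206862) / 0.329018 = -0.004010
d₂ = d₁ − σ√T = -0.004010 − 0.329018 = -0.333028
e^{−rT} = 0.858357
N(d₁) = 0.498400,  N(d₂) = 0.369556
price = S·N(d₁) − K·e^{−rT}·N(d₂) = 97.058456 − 76.070409 = 20.988048

price(asset 2 put K=147.92) = 16.080748
price(asset 1 call K=239.81) = 20.988048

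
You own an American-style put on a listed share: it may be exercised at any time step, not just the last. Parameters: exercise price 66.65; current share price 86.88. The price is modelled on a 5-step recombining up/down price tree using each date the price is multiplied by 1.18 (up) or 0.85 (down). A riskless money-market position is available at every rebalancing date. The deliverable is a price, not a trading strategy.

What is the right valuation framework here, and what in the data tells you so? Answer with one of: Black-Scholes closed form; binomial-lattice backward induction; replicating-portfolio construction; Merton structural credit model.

Key observation: with exercise allowed before expiry on a discrete up/down model (5 steps from spot 86.88), the strike-66.65 put's value must be rolled back through the tree testing early exercise at each node.

framework: binomial-lattice backward induction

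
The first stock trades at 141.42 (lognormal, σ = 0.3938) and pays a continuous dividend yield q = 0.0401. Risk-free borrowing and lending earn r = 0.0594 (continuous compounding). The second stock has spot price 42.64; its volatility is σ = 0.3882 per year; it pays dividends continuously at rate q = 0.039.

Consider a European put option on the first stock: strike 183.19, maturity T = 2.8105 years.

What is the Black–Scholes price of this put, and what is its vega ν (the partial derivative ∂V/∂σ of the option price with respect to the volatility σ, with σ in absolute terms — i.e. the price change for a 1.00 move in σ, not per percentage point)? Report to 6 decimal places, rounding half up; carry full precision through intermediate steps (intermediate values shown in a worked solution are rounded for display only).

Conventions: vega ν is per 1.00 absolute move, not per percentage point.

σ√T = 0.3938·√2.8105 = 0.660188
d₁ = (ln(S/K) + (r−q+σ²/2)T) / (σ√T) = (ln(141.42/183.19) + (0.0594−0.0401+0.3938²/2)·2.8105) / 0.660188 = (-0.258790 + 0.272167) / 0.660188 = 0.020262
d₂ = d₁ − σ√T = 0.020262 − 0.660188 = -0.639925
e^{−rT} = 0.846247
e^{−qT} = 0.893418
N(−d₁) = 0.491917,  N(−d₂) = 0.738889
Put price V = K·e^{−rT}·N(−d₂) − S·e^{−qT}·N(−d₁) = 114.545628 − 62.152309 = 52.393319
φ(d₁) = (1/√(2π))·e^{−d₁²/2} = 0.398860
ν = S·e^{−qT}·φ(d₁)·√T = 84.484706

price = 52.393319
ν = 84.484706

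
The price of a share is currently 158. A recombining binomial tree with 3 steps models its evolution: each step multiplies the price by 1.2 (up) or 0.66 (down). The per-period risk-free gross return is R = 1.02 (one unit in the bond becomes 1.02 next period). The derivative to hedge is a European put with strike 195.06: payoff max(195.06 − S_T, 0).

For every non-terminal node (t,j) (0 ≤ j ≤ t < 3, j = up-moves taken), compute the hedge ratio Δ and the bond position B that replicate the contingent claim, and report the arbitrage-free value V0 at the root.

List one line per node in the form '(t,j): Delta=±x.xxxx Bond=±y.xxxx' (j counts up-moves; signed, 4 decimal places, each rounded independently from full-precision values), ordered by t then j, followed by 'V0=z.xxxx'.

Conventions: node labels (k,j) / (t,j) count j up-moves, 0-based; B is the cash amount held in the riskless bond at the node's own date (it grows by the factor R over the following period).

Risk-neutral probability p* = (R−d)/(u−d) = (1.02−0.66)/(1.2−0.66) = 0.6667.
Expiry values: V(3,0)=149.6356, V(3,1)=112.4702, V(3,2)=44.8968, V(3,3)=0.0000
Node (2,0) S=68.8248: V=(p*·112.4702+(1−p*)·149.6356)/1.02=122.4105; Δ=(112.4702−149.6356)/(82.5898−45.4244)=-1.0000; B=V−Δ·S=191.2353
Node (2,1) S=125.1360: V=(p*·44.8968+(1−p*)·112.4702)/1.02=66.0993; Δ=(44.8968−112.4702)/(150.1632−82.5898)=-1.0000; B=V−Δ·S=191.2353
Node (2,2) S=227.5200: V=(p*·0.0000+(1−p*)·44.8968)/1.02=14.6722; Δ=(0.0000−44.8968)/(273.0240−150.1632)=-0.3654; B=V−Δ·S=97.8144
Node (1,0) S=104.2800: V=(p*·66.0993+(1−p*)·122.4105)/1.02=83.2056; Δ=(66.0993−122.4105)/(125.1360−68.8248)=-1.0000; B=V−Δ·S=187.4856
Node (1,1) S=189.6000: V=(p*·14.6722+(1−p*)·66.0993)/1.02=31.1907; Δ=(14.6722−66.0993)/(227.5200−125.1360)=-0.5023; B=V−Δ·S=126.4262
Node (0,0) S=158.0000: V=(p*·31.1907+(1−p*)·83.2056)/1.02=47.5775; Δ=(31.1907−83.2056)/(189.6000−104.2800)=-0.6096; B=V−Δ·S=143.9013
As a check, the time-0 holding Δ(0,0)·S0 + B(0,0) comes to 47.5775 — exactly V0.

(0,0): Delta=-0.6096 Bond=143.9013
(1,0): Delta=-1.0000 Bond=187.4856
(1,1): Delta=-0.5023 Bond=126.4262
(2,0): Delta=-1.0000 Bond=191.2353
(2,1): Delta=-1.0000 Bond=191.2353
(2,2): Delta=-0.3654 Bond=97.8144
V0=47.5775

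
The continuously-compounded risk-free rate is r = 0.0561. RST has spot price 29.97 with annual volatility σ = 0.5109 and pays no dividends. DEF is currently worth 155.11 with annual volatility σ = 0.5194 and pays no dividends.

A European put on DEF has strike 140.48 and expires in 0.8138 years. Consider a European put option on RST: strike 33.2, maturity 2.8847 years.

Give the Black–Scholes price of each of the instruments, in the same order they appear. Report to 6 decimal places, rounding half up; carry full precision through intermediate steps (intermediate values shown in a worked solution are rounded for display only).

price(DEF put K=140.48) = 17.588231
price(RST put K=33.2) = 8.924192

[DEF put K=140.48]
σ√T = 0.5194·√0.8138 = 0.468555
d₁ = (ln(S/K) + (r+σ²/2)T) / (σ√T) = (ln(155.11/140.48) + (0.0561+0.5194²/2)·0.8138) / 0.468555 = (0.099069 + 0.155426) / 0.468555 = 0.543150
d₂ = d₁ − σ√T = 0.543150 − 0.468555 = 0.074594
e^{−rT} = 0.955372
N(−d₁) = 0.293513,  N(−d₂) = 0.470269
price = K·e^{−rT}·N(−d₂) − S·N(−d₁) = 63.115094 − 45.526863 = 17.588231
[RST put K=33.2]
σ√T = 0.5109·√2.8847 = 0.867733
d₁ = (ln(S/K) + (r+σ²/2)T) / (σ√T) = (ln(29.97/33.2) + (0.0561+0.5109²/2)·2.8847) / 0.867733 = (-0.102353 + 0.538312) / 0.867733 = 0.502412
d₂ = d₁ − σ√T = 0.502412 − 0.867733 = -0.365322
e^{−rT} = 0.850584
N(−d₁) = 0.307689,  N(−d₂) = 0.642564
price = K·e^{−rT}·N(−d₂) − S·N(−d₁) = 18.145633 − 9.221441 = 8.924192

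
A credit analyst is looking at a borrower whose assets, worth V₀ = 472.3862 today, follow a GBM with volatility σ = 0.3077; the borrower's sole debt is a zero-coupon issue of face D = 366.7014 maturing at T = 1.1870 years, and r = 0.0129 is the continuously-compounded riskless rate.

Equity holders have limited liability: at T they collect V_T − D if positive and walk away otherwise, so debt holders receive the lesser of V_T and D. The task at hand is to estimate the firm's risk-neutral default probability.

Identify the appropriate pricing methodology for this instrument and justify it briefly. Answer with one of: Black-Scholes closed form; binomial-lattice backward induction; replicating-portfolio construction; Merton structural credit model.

Key observation: a levered firm with one bullet debt due at 1.1870 years is the canonical structural-credit setup: equity is a call on the firm's assets struck at the face value.

framework: Merton structural credit model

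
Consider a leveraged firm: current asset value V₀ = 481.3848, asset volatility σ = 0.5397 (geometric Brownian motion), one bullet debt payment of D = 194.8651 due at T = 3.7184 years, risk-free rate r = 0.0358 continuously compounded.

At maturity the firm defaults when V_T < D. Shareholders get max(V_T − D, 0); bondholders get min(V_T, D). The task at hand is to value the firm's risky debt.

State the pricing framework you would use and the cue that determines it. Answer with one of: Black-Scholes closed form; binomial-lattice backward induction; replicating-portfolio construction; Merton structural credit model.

Key observation: the asked-for credit quantity lives on the firm's capital structure — asset value, asset volatility, debt face 194.8651 — which is the structural model's domain.

framework: Merton structural credit model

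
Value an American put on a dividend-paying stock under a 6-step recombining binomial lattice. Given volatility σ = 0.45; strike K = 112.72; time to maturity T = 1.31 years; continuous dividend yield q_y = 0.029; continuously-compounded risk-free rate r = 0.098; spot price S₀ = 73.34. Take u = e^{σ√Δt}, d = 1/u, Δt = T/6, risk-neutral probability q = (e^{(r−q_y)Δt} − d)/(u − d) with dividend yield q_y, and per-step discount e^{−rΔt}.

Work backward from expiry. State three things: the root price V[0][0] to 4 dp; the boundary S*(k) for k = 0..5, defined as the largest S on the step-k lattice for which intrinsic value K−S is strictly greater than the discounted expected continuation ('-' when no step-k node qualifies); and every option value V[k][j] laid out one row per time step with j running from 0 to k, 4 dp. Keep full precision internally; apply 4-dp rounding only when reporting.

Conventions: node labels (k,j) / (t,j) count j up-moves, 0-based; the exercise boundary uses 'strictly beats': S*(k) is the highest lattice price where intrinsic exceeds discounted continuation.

params: Δt=0.21833 u=1.23401 d=0.81037 q=0.48346 e^(-rΔt)=0.97883
t_6 payoffs: 91.9502 81.0922 64.5580 39.3800 1.0396 0.0000 0.0000
t_5: node(5,0) S=25.6301 payoff=87.0899 vs cont=84.8654 → 87.0899 [stop]  node(5,1) S=39.0289 payoff=73.6911 vs cont=71.5512 → 73.6911 [stop]  node(5,2) S=59.4323 payoff=53.2877 vs cont=51.2766 → 53.2877 [stop]  node(5,3) S=90.5022 payoff=22.2178 vs cont=20.4028 → 22.2178 [stop]  node(5,4) S=137.8146 payoff=0.0000 vs cont=0.5256 → 0.5256 [wait]  node(5,5) S=209.8608 payoff=0.0000 vs cont=0.0000 → 0.0000 [wait]  ⇒ S*(5)=90.5022
t_4: node(4,0) S=31.6278 payoff=81.0922 vs cont=78.9056 → 81.0922 [stop]  node(4,1) S=48.1620 payoff=64.5580 vs cont=62.4757 → 64.5580 [stop]  node(4,2) S=73.3400 payoff=39.3800 vs cont=37.4567 → 39.3800 [stop]  node(4,3) S=111.6804 payoff=1.0396 vs cont=11.4823 → 11.4823 [wait]  node(4,4) S=170.0644 payoff=0.0000 vs cont=0.2658 → 0.2658 [wait]  ⇒ S*(4)=73.3400
t_3: node(3,0) S=39.0289 payoff=73.6911 vs cont=71.5512 → 73.6911 [stop]  node(3,1) S=59.4323 payoff=53.2877 vs cont=51.2766 → 53.2877 [stop]  node(3,2) S=90.5022 payoff=22.2178 vs cont=25.3445 → 25.3445 [wait]  node(3,3) S=137.8146 payoff=0.0000 vs cont=5.9313 → 5.9313 [wait]  ⇒ S*(3)=59.4323
t_2: node(2,0) S=48.1620 payoff=64.5580 vs cont=62.4757 → 64.5580 [stop]  node(2,1) S=73.3400 payoff=39.3800 vs cont=38.9363 → 39.3800 [stop]  node(2,2) S=111.6804 payoff=1.0396 vs cont=15.6213 → 15.6213 [wait]  ⇒ S*(2)=73.3400
t_1: node(1,0) S=59.4323 payoff=53.2877 vs cont=51.2766 → 53.2877 [stop]  node(1,1) S=90.5022 payoff=22.2178 vs cont=27.3032 → 27.3032 [wait]  ⇒ S*(1)=59.4323
t_0: node(0,0) S=73.3400 payoff=39.3800 vs cont=39.8632 → 39.8632 [wait]  ⇒ S*(0)=-

price = 39.8632
boundary = - 59.4323 73.3400 59.4323 73.3400 90.5022
tree:
39.8632
53.2877 27.3032
64.5580 39.3800 15.6213
73.6911 53.2877 25.3445 5.9313
81.0922 64.5580 39.3800 11.4823 0.2658
87.0899 73.6911 53.2877 22.2178 0.5256 0.0000
91.9502 81.0922 64.5580 39.3800 1.0396 0.0000 0.0000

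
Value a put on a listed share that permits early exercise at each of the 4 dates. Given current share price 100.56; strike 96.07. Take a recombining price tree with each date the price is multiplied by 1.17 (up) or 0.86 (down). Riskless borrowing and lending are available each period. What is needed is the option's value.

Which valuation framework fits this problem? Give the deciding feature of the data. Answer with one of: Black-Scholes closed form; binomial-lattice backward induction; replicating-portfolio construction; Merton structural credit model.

Key observation: the put (strike 96.07 on spot 100.56) is American-style on a 4-step discrete price model, so the early-exercise decision at every node requires stepwise backward valuation — a closed form cannot price the exercise right.

framework: binomial-lattice backward induction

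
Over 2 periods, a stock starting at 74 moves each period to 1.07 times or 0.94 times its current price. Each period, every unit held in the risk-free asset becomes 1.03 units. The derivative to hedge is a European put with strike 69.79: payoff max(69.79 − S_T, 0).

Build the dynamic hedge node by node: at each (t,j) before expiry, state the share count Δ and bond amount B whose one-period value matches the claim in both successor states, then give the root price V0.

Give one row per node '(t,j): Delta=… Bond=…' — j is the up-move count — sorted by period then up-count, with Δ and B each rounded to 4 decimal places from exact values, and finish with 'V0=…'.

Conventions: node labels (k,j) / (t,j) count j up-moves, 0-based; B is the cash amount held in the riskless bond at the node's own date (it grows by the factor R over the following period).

(0,0): Delta=-0.1367 Bond=10.5121
(1,0): Delta=-0.4870 Bond=35.1893
(1,1): Delta=0.0000 Bond=0.0000
V0=0.3930

Under the risk-neutral measure, an up-move has probability p* = (R−d)/(u−d) = 0.6923 and values discount at R = 1.03.
Payoffs at expiry: V(2,0)=4.4036, V(2,1)=0.0000, V(2,2)=0.0000
Node (1,0) S=69.5600: V=(p*·0.0000+(1−p*)·4.4036)/1.03=1.3155; Δ=(0.0000−4.4036)/(74.4292−65.3864)=-0.4870; B=V−Δ·S=35.1893
Node (1,1) S=79.1800: V=(p*·0.0000+(1−p*)·0.0000)/1.03=0.0000; Δ=(0.0000−0.0000)/(84.7226−74.4292)=0.0000; B=V−Δ·S=0.0000
Node (0,0) S=74.0000: V=(p*·0.0000+(1−p*)·1.3155)/1.03=0.3930; Δ=(0.0000−1.3155)/(79.1800−69.5600)=-0.1367; B=V−Δ·S=10.5121
As a check, the time-0 holding Δ(0,0)·S0 + B(0,0) comes to 0.3930 — exactly V0.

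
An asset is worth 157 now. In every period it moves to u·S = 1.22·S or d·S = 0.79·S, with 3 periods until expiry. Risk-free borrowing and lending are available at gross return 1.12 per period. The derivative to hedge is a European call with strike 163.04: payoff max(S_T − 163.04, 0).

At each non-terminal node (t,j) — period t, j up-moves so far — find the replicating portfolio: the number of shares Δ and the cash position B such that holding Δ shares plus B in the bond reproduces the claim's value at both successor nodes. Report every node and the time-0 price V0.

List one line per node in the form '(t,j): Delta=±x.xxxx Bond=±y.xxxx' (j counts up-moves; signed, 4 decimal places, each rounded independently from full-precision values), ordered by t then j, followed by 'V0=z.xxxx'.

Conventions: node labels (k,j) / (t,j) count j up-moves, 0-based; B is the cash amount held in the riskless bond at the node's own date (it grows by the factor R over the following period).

(0,0): Delta=0.7897 Bond=-78.4155
(1,0): Delta=0.2771 Bond=-24.2406
(1,1): Delta=0.8903 Bond=-107.0935
(2,0): Delta=0.0000 Bond=0.0000
(2,1): Delta=0.3315 Bond=-35.3765
(2,2): Delta=1.0000 Bond=-145.5714
V0=45.5733

Risk-neutral probability p* = (R−d)/(u−d) = (1.12−0.79)/(1.22−0.79) = 0.7674.
Terminal payoffs: V(3,0)=0.0000, V(3,1)=0.0000, V(3,2)=21.5663, V(3,3)=122.0481
  t=2,j=0: stock 97.9837 → up 119.5401 (V=0.0000), down 77.4071 (V=0.0000). Price 0.0000; hedge Δ=0.0000, bond B=0.0000.
  t=2,j=1: stock 151.3166 → up 184.6063 (V=21.5663), down 119.5401 (V=0.0000). Price 14.7775; hedge Δ=0.3315, bond B=-35.3765.
  t=2,j=2: stock 233.6788 → up 285.0881 (V=122.0481), down 184.6063 (V=21.5663). Price 88.1074; hedge Δ=1.0000, bond B=-145.5714.
  t=1,j=0: stock 124.0300 → up 151.3166 (V=14.7775), down 97.9837 (V=0.0000). Price 10.1258; hedge Δ=0.2771, bond B=-24.2406.
  t=1,j=1: stock 191.5400 → up 233.6788 (V=88.1074), down 151.3166 (V=14.7775). Price 63.4410; hedge Δ=0.8903, bond B=-107.0935.
  t=0,j=0: stock 157.0000 → up 191.5400 (V=63.4410), down 124.0300 (V=10.1258). Price 45.5733; hedge Δ=0.7897, bond B=-78.4155.
Verification: the root portfolio costs Δ(0,0)·S0 + B(0,0) = 45.5733, matching V0.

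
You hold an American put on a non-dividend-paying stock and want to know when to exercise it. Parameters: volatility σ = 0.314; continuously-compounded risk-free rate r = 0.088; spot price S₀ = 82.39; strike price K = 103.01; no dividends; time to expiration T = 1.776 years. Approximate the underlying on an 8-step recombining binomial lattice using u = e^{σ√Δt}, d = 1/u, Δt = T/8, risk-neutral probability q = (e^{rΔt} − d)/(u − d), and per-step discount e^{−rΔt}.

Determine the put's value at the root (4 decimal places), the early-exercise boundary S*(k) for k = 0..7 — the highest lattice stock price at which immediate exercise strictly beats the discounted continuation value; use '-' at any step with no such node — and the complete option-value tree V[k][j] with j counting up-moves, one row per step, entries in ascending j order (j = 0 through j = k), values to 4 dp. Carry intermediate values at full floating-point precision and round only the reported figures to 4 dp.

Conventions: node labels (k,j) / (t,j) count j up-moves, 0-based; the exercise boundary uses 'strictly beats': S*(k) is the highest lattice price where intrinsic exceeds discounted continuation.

params: Δt=0.22200 u=1.15945 d=0.86248 q=0.52951 e^(-rΔt)=0.98065
t_8 payoffs: 77.7837 69.0976 57.4206 41.7229 20.6200 0.0000 0.0000 0.0000 0.0000
t_7: node(7,0) S=29.2487 payoff=73.7613 vs cont=71.7684 → 73.7613 [stop]  node(7,1) S=39.3198 payoff=63.6902 vs cont=61.6973 → 63.6902 [stop]  node(7,2) S=52.8587 payoff=50.1513 vs cont=48.1584 → 50.1513 [stop]  node(7,3) S=71.0595 payoff=31.9505 vs cont=29.9577 → 31.9505 [stop]  node(7,4) S=95.5272 payoff=7.4828 vs cont=9.5138 → 9.5138 [wait]  node(7,5) S=128.4199 payoff=0.0000 vs cont=0.0000 → 0.0000 [wait]  node(7,6) S=172.6384 payoff=0.0000 vs cont=0.0000 → 0.0000 [wait]  node(7,7) S=232.0825 payoff=0.0000 vs cont=0.0000 → 0.0000 [wait]  ⇒ S*(7)=71.0595
t_6: node(6,0) S=33.9124 payoff=69.0976 vs cont=67.1047 → 69.0976 [stop]  node(6,1) S=45.5894 payoff=57.4206 vs cont=55.4277 → 57.4206 [stop]  node(6,2) S=61.2871 payoff=41.7229 vs cont=39.7300 → 41.7229 [stop]  node(6,3) S=82.3900 payoff=20.6200 vs cont=19.6818 → 20.6200 [stop]  node(6,4) S=110.7592 payoff=0.0000 vs cont=4.3895 → 4.3895 [wait]  node(6,5) S=148.8966 payoff=0.0000 vs cont=0.0000 → 0.0000 [wait]  node(6,6) S=200.1658 payoff=0.0000 vs cont=0.0000 → 0.0000 [wait]  ⇒ S*(6)=82.3900
t_5: node(5,0) S=39.3198 payoff=63.6902 vs cont=61.6973 → 63.6902 [stop]  node(5,1) S=52.8587 payoff=50.1513 vs cont=48.1584 → 50.1513 [stop]  node(5,2) S=71.0595 payoff=31.9505 vs cont=29.9577 → 31.9505 [stop]  node(5,3) S=95.5272 payoff=7.4828 vs cont=11.7931 → 11.7931 [wait]  node(5,4) S=128.4199 payoff=0.0000 vs cont=2.0253 → 2.0253 [wait]  node(5,5) S=172.6384 payoff=0.0000 vs cont=0.0000 → 0.0000 [wait]  ⇒ S*(5)=71.0595
t_4: node(4,0) S=45.5894 payoff=57.4206 vs cont=55.4277 → 57.4206 [stop]  node(4,1) S=61.2871 payoff=41.7229 vs cont=39.7300 → 41.7229 [stop]  node(4,2) S=82.3900 payoff=20.6200 vs cont=20.8653 → 20.8653 [wait]  node(4,3) S=110.7592 payoff=0.0000 vs cont=6.4929 → 6.4929 [wait]  node(4,4) S=148.8966 payoff=0.0000 vs cont=0.9344 → 0.9344 [wait]  ⇒ S*(4)=61.2871
t_3: node(3,0) S=52.8587 payoff=50.1513 vs cont=48.1584 → 50.1513 [stop]  node(3,1) S=71.0595 payoff=31.9505 vs cont=30.0851 → 31.9505 [stop]  node(3,2) S=95.5272 payoff=7.4828 vs cont=12.9985 → 12.9985 [wait]  node(3,3) S=128.4199 payoff=0.0000 vs cont=3.4809 → 3.4809 [wait]  ⇒ S*(3)=71.0595
t_2: node(2,0) S=61.2871 payoff=41.7229 vs cont=39.7300 → 41.7229 [stop]  node(2,1) S=82.3900 payoff=20.6200 vs cont=21.4913 → 21.4913 [wait]  node(2,2) S=110.7592 payoff=0.0000 vs cont=7.8049 → 7.8049 [wait]  ⇒ S*(2)=61.2871
t_1: node(1,0) S=71.0595 payoff=31.9505 vs cont=30.4101 → 31.9505 [stop]  node(1,1) S=95.5272 payoff=7.4828 vs cont=13.9686 → 13.9686 [wait]  ⇒ S*(1)=71.0595
t_0: node(0,0) S=82.3900 payoff=20.6200 vs cont=21.9950 → 21.9950 [wait]  ⇒ S*(0)=-

price = 21.9950
boundary = - 71.0595 61.2871 71.0595 61.2871 71.0595 82.3900 71.0595
tree:
21.9950
31.9505 13.9686
41.7229 21.4913 7.8049
50.1513 31.9505 12.9985 3.4809
57.4206 41.7229 20.8653 6.4929 0.9344
63.6902 50.1513 31.9505 11.7931 2.0253 0.0000
69.0976 57.4206 41.7229 20.6200 4.3895 0.0000 0.0000
73.7613 63.6902 50.1513 31.9505 9.5138 0.0000 0.0000 0.0000
77.7837 69.0976 57.4206 41.7229 20.6200 0.0000 0.0000 0.0000 0.0000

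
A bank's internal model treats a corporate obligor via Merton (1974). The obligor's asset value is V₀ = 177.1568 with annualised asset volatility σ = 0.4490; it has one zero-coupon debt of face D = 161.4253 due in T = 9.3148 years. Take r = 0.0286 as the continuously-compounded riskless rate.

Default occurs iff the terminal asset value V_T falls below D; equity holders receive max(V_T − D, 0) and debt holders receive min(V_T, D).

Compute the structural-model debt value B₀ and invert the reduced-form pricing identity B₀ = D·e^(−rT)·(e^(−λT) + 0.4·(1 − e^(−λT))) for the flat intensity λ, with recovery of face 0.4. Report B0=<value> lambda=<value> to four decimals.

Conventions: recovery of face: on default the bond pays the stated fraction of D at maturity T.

B0=71.9953 lambda=0.1280

Apply the equity-as-call identities (strike 161.4253, horizon 9.3148 years):
d₁ = [ln(V₀/D) + (r + σ²/2)T] / (σ√T)
   = [ln(177.1568/161.4253) + (0.0286 + 0.5·0.4490²)·9.3148] / (0.4490·√9.3148)
   = [0.092993 + 1.205340] / 1.370355 = 0.947442
d₂ = d₁ − σ√T = 0.947442 − 1.370355 = -0.422913
N(d₁) = 0.828293,  N(d₂) = 0.336179,  e^(−rT) = 0.766130
E₀ = V₀·N(d₁) − D·e^(−rT)·N(d₂)
   = 177.1568·0.828293 − 161.4253·0.766130·0.336179 = 105.161538
B₀ = V₀ − E₀ = 177.1568 − 105.161538 = 71.995262
e^(−λT) = (B₀·e^(rT)/D − 0.4)/(1 − 0.4) = (71.9953·1.305261/161.4253 − 0.4)/0.6 = 0.30357242
λ = −ln(0.30357242)/9.3148 = 0.127983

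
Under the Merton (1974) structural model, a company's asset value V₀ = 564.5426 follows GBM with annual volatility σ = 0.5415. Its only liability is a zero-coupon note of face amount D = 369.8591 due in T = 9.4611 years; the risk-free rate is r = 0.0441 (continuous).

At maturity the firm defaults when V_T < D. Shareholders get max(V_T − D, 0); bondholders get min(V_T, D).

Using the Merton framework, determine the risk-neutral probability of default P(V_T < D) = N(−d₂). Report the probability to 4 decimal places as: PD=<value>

Apply the equity-as-call identities (strike 369.8591, horizon 9.4611 years):
d₁ = [ln(V₀/D) + (r + σ²/2)T] / (σ√T)
   = [ln(564.5426/369.8591) + (0.0441 + 0.5·0.5415²)·9.4611] / (0.5415·√9.4611)
   = [0.422894 + 1.804337] / 1.665594 = 1.337199
d₂ = d₁ − σ√T = 1.337199 − 1.665594 = -0.328396
risk-neutral PD = N(−d₂) = N(0.328396) = 0.628694

PD=0.6287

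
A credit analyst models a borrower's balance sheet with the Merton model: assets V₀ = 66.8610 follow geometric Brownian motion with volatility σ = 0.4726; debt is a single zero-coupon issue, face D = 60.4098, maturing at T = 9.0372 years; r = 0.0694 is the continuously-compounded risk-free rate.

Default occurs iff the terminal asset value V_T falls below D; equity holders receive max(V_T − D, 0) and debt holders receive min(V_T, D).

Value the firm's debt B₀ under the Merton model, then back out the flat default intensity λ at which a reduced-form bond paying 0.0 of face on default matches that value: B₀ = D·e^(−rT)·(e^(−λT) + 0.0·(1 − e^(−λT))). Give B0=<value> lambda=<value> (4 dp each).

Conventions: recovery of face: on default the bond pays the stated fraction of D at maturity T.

B0=21.0028 lambda=0.0475

With assets at 66.8610 and a single debt payment of 60.4098 at 9.0372 years:
d₁ = [ln(V₀/D) + (r + σ²/2)T] / (σ√T)
   = [ln(66.8610/60.4098) + (0.0694 + 0.5·0.4726²)·9.0372] / (0.4726·√9.0372)
   = [0.101464 + 1.636414] / 1.420727 = 1.223232
d₂ = d₁ − σ√T = 1.223232 − 1.420727 = -0.197495
N(d₁) = 0.889379,  N(d₂) = 0.421720,  e^(−rT) = 0.534095
E₀ = V₀·N(d₁) − D·e^(−rT)·N(d₂)
   = 66.8610·0.889379 − 60.4098·0.534095·0.421720 = 45.858151
B₀ = V₀ − E₀ = 66.8610 − 45.858151 = 21.002849
e^(−λT) = (B₀·e^(rT)/D − 0)/(1 − 0) = (21.0028·1.872326/60.4098 − 0)/1 = 0.65095556
λ = −ln(0.65095556)/9.0372 = 0.047505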